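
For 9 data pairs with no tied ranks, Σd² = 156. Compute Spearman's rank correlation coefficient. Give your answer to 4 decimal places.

ρ = 1 − 6Σd² / [n(n²−1)] = 1 − 6×156 / (9×80)
  = 1 − 936/720 = 1 − 1.30000 ≈ -0.3000

-0.3000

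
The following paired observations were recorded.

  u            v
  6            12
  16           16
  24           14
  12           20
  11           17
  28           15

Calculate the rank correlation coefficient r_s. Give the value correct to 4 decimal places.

-0.0286

Rank u: 1, 4, 5, 3, 2, 6
Rank v: 1, 4, 2, 6, 5, 3
d = rank(u) − rank(v): 0, 0, 3, -3, -3, 3; Σd² = 36
ρ = 1 − 6Σd² / [n(n²−1)] = 1 − 6×36 / (6×35) = 1 − 216/210 ≈ -0.0286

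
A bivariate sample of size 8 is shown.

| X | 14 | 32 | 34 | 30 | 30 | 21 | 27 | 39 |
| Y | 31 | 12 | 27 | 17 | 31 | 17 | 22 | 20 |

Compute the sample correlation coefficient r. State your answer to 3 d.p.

-0.303

n = 8, ΣX = 227, ΣY = 177, ΣX² = 6867, ΣY² = 4257, ΣXY = 4907
nΣXY − ΣXΣY = 39256 − 40179 = -923
nΣX² − (ΣX)² = 54936 − 51529 = 3407; nΣY² − (ΣY)² = 34056 − 31329 = 2727
r = -923 / √(3407 × 2727) = -923 / 3048.0960 ≈ -0.303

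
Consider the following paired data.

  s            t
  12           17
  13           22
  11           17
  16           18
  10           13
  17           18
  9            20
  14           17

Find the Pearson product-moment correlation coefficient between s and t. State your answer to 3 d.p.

n = 8, Σs = 102, Σt = 142, Σs² = 1356, Σt² = 2568, Σst = 1819
nΣst − ΣsΣt = 14552 − 14484 = 68
nΣs² − (Σs)² = 10848 − 10404 = 444; nΣt² − (Σt)² = 20544 − 20164 = 380
r = 68 / √(444 × 380) = 68 / 410.7554 ≈ 0.166

0.166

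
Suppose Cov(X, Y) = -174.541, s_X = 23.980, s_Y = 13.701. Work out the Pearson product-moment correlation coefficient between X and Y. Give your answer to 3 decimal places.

r = Cov(X,Y) / (s_X · s_Y) = -174.541 / (23.980 × 13.701)
  = -174.541 / 328.5500 ≈ -0.531

-0.531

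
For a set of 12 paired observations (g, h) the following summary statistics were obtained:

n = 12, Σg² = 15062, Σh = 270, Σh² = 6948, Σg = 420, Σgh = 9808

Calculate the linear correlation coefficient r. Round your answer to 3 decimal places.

0.637

r = (nΣgh − ΣgΣh) / √[(nΣg² − (Σg)²)(nΣh² − (Σh)²)]
Numerator: 12×9808 − 420×270 = 4296
Denominator: √[(180744 − 176400)(83376 − 72900)] = √[4344 × 10476] = 6745.9428
r = 4296 / 6745.9428 ≈ 0.637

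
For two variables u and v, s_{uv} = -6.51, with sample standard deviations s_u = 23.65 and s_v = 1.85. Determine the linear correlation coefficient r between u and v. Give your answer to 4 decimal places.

r = Cov(u,v) / (s_u · s_v) = -6.51 / (23.65 × 1.85)
  = -6.51 / 43.7525 ≈ -0.1488

-0.1488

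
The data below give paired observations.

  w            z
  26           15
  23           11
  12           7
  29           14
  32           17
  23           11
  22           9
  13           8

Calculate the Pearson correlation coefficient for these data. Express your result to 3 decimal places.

0.928

n = 8, Σw = 180, Σz = 92, Σw² = 4396, Σz² = 1146, Σwz = 2232
nΣwz − ΣwΣz = 17856 − 16560 = 1296
nΣw² − (Σw)² = 35168 − 32400 = 2768; nΣz² − (Σz)² = 9168 − 8464 = 704
r = 1296 / √(2768 × 704) = 1296 / 1395.9484 ≈ 0.928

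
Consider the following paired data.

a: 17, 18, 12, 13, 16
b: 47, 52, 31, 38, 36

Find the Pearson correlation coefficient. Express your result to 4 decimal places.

0.8632

n = 5, Σa = 76, Σb = 204, Σa² = 1182, Σb² = 8614, Σab = 3177
nΣab − ΣaΣb = 15885 − 15504 = 381
nΣa² − (Σa)² = 5910 − 5776 = 134; nΣb² − (Σb)² = 43070 − 41616 = 1454
r = 381 / √(134 × 1454) = 381 / 441.4023 ≈ 0.8632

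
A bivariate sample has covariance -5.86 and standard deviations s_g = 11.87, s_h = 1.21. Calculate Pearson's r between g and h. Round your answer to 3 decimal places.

r = Cov(g,h) / (s_g · s_h) = -5.86 / (11.87 × 1.21)
  = -5.86 / 14.3627 ≈ -0.408

-0.408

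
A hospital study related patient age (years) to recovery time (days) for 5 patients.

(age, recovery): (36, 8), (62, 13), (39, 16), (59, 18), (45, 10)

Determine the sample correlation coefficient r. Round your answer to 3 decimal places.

n = 5, Σx = 241, Σy = 65, Σx² = 12167, Σy² = 913, Σxy = 3230
nΣxy − ΣxΣy = 16150 − 15665 = 485
nΣx² − (Σx)² = 60835 − 58081 = 2754; nΣy² − (Σy)² = 4565 − 4225 = 340
r = 485 / √(2754 × 340) = 485 / 967.6570 ≈ 0.501

0.501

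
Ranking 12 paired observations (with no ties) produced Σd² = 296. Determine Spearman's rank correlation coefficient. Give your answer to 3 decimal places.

ρ = 1 − 6Σd² / [n(n²−1)] = 1 − 6×296 / (12×143)
  = 1 − 1776/1716 = 1 − 1.0350 ≈ -0.035

-0.035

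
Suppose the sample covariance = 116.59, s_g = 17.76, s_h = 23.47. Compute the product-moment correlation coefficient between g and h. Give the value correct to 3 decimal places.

0.280

r = Cov(g,h) / (s_g · s_h) = 116.59 / (17.76 × 23.47)
  = 116.59 / 416.8272 ≈ 0.280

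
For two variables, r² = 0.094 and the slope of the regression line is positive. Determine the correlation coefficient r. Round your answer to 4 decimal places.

|r| = √0.094 = 0.3066
The association is positive, so r = 0.3066.

0.3066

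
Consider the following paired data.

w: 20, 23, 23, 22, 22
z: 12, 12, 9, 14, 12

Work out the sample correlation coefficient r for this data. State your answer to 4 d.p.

-0.3423

n = 5, Σw = 110, Σz = 59, Σw² = 2426, Σz² = 709, Σwz = 1295
nΣwz − ΣwΣz = 6475 − 6490 = -15
nΣw² − (Σw)² = 12130 − 12100 = 30; nΣz² − (Σz)² = 3545 − 3481 = 64
r = -15 / √(30 × 64) = -15 / 43.8178 ≈ -0.3423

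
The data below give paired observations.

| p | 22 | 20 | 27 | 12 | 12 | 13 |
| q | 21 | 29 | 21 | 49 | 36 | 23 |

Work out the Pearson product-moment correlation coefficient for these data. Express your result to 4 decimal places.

-0.6761

n = 6, Σp = 106, Σq = 179, Σp² = 2070, Σq² = 5949, Σpq = 2928
nΣpq − ΣpΣq = 17568 − 18974 = -1406
nΣp² − (Σp)² = 12420 − 11236 = 1184; nΣq² − (Σq)² = 35694 − 32041 = 3653
r = -1406 / √(1184 × 3653) = -1406 / 2079.7000 ≈ -0.6761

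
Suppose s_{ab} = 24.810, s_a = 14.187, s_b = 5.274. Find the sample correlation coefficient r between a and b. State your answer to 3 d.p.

r = Cov(a,b) / (s_a · s_b) = 24.810 / (14.187 × 5.274)
  = 24.810 / 74.8222 ≈ 0.332

0.332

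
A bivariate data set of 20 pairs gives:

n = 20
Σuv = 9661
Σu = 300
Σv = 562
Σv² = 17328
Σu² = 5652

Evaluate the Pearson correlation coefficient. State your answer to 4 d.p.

r = (nΣuv − ΣuΣv) / √[(nΣu² − (Σu)²)(nΣv² − (Σv)²)]
Numerator: 20×9661 − 300×562 = 24620
Denominator: √[(113040 − 90000)(346560 − 315844)] = √[23040 × 30716] = 26602.5683
r = 24620 / 26602.5683 ≈ 0.9255

0.9255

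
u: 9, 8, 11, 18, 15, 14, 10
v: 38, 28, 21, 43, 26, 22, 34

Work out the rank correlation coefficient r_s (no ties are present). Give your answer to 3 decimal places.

0.000

Rank u: 2, 1, 4, 7, 6, 5, 3
Rank v: 6, 4, 1, 7, 3, 2, 5
d = rank(u) − rank(v): -4, -3, 3, 0, 3, 3, -2; Σd² = 56
ρ = 1 − 6Σd² / [n(n²−1)] = 1 − 6×56 / (7×48) = 1 − 336/336 ≈ 0.000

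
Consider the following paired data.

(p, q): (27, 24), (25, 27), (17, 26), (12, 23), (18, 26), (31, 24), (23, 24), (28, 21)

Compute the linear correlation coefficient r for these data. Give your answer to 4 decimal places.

n = 8, Σp = 181, Σq = 195, Σp² = 4385, Σq² = 4779, Σpq = 4393
nΣpq − ΣpΣq = 35144 − 35295 = -151
nΣp² − (Σp)² = 35080 − 32761 = 2319; nΣq² − (Σq)² = 38232 − 38025 = 207
r = -151 / √(2319 × 207) = -151 / 692.8441 ≈ -0.2179

-0.2179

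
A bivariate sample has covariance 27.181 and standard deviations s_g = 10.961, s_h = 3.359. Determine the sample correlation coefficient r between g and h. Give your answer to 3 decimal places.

r = Cov(g,h) / (s_g · s_h) = 27.181 / (10.961 × 3.359)
  = 27.181 / 36.8180 ≈ 0.738

0.738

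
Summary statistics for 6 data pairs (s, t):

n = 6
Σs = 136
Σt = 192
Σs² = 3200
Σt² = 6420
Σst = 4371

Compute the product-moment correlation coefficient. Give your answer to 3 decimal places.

0.106

r = (nΣst − ΣsΣt) / √[(nΣs² − (Σs)²)(nΣt² − (Σt)²)]
Numerator: 6×4371 − 136×192 = 114
Denominator: √[(19200 − 18496)(38520 − 36864)] = √[704 × 1656] = 1079.7333
r = 114 / 1079.7333 ≈ 0.106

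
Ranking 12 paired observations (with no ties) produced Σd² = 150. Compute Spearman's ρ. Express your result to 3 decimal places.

ρ = 1 − 6Σd² / [n(n²−1)] = 1 − 6×150 / (12×143)
  = 1 − 900/1716 = 1 − 0.5245 ≈ 0.476

0.476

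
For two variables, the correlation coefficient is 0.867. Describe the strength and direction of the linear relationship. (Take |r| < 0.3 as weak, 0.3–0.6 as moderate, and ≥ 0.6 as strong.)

strong positive

r = 0.867 > 0 so the relationship is positive.
|r| = 0.867, which falls in the strong range.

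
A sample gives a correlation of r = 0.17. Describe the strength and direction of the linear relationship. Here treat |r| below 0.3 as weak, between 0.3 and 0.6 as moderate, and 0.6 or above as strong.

r = 0.17 > 0 so the relationship is positive.
|r| = 0.17, which falls in the weak range.

weak positive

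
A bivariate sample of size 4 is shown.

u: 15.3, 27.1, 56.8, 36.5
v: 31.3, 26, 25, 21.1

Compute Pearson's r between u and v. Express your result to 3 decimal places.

-0.607

n = 4, Σu = 135.7, Σv = 103.4, Σu² = 5526.99, Σv² = 2725.9, Σuv = 3373.64
nΣuv − ΣuΣv = 13494.56 − 14031.38 = -536.82
nΣu² − (Σu)² = 22107.96 − 18414.49 = 3693.47; nΣv² − (Σv)² = 10903.6 − 10691.56 = 212.04
r = -536.82 / √(3693.47 × 212.04) = -536.82 / 884.9652 ≈ -0.607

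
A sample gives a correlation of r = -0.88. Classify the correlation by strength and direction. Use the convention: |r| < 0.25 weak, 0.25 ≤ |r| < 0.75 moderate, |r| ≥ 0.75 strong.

strong negative

r = -0.88 < 0 so the relationship is negative.
|r| = 0.88, which falls in the strong range.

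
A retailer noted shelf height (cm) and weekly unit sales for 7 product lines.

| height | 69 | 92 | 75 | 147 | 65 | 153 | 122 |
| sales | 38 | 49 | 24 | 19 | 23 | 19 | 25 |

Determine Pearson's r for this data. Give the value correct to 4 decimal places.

-0.4689

n = 7, Σx = 723, Σy = 197, Σx² = 82977, Σy² = 6297, Σxy = 19175
nΣxy − ΣxΣy = 134225 − 142431 = -8206
nΣx² − (Σx)² = 580839 − 522729 = 58110; nΣy² − (Σy)² = 44079 − 38809 = 5270
r = -8206 / √(58110 × 5270) = -8206 / 17499.7057 ≈ -0.4689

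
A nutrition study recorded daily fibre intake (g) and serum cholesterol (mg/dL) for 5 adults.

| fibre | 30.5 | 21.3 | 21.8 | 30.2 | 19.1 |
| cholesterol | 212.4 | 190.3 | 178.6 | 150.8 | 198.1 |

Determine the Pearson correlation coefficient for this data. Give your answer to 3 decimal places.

n = 5, Σx = 122.9, Σy = 930.2, Σx² = 3136.03, Σy² = 175210.06, Σxy = 22762.94
nΣxy − ΣxΣy = 113814.7 − 114321.58 = -506.88
nΣx² − (Σx)² = 15680.15 − 15104.41 = 575.74; nΣy² − (Σy)² = 876050.3 − 865272.04 = 10778.26
r = -506.88 / √(575.74 × 10778.26) = -506.88 / 2491.0792 ≈ -0.203

-0.203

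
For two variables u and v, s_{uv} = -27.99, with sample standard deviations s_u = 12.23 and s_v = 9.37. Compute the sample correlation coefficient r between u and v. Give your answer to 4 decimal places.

r = Cov(u,v) / (s_u · s_v) = -27.99 / (12.23 × 9.37)
  = -27.99 / 114.5951 ≈ -0.2443

-0.2443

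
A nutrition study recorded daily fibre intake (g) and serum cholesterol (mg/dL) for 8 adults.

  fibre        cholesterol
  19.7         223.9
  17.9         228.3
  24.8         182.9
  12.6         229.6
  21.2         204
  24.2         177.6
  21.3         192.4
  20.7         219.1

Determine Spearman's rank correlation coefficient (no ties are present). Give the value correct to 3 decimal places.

Rank fibre: 3, 2, 8, 1, 5, 7, 6, 4
Rank cholesterol: 6, 7, 2, 8, 4, 1, 3, 5
d = rank(fibre) − rank(cholesterol): -3, -5, 6, -7, 1, 6, 3, -1; Σd² = 166
ρ = 1 − 6Σd² / [n(n²−1)] = 1 − 6×166 / (8×63) = 1 − 996/504 ≈ -0.976

-0.976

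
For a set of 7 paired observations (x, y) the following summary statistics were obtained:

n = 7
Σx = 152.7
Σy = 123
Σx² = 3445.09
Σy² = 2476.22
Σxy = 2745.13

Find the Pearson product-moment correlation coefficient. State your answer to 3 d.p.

r = (nΣxy − ΣxΣy) / √[(nΣx² − (Σx)²)(nΣy² − (Σy)²)]
Numerator: 7×2745.13 − 152.7×123 = 433.81
Denominator: √[(24115.63 − 23317.29)(17333.54 − 15129)] = √[798.34 × 2204.54] = 1326.6395
r = 433.81 / 1326.6395 ≈ 0.327

0.327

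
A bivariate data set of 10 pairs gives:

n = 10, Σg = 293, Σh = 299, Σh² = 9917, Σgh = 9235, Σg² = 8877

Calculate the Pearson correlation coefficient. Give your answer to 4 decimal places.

0.8879

r = (nΣgh − ΣgΣh) / √[(nΣg² − (Σg)²)(nΣh² − (Σh)²)]
Numerator: 10×9235 − 293×299 = 4743
Denominator: √[(88770 − 85849)(99170 − 89401)] = √[2921 × 9769] = 5341.8395
r = 4743 / 5341.8395 ≈ 0.8879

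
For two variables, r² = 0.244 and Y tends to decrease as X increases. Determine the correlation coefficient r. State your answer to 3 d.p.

-0.494

|r| = √0.244 = 0.494
The association is negative, so r = −0.494.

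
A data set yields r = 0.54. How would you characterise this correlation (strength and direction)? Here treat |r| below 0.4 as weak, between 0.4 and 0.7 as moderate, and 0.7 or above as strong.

moderate positive

r = 0.54 > 0 so the relationship is positive.
|r| = 0.54, which falls in the moderate range.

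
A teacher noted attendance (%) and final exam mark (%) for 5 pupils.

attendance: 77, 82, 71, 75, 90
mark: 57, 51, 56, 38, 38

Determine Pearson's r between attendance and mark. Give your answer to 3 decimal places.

-0.520

n = 5, Σx = 395, Σy = 240, Σx² = 31419, Σy² = 11874, Σxy = 18817
nΣxy − ΣxΣy = 94085 − 94800 = -715
nΣx² − (Σx)² = 157095 − 156025 = 1070; nΣy² − (Σy)² = 59370 − 57600 = 1770
r = -715 / √(1070 × 1770) = -715 / 1376.1904 ≈ -0.520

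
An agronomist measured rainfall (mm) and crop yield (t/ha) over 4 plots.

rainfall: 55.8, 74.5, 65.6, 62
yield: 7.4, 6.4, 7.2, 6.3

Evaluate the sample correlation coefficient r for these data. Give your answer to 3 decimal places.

-0.578

n = 4, Σx = 257.9, Σy = 27.3, Σx² = 16811.25, Σy² = 187.25, Σxy = 1752.64
nΣxy − ΣxΣy = 7010.56 − 7040.67 = -30.11
nΣx² − (Σx)² = 67245 − 66512.41 = 732.59; nΣy² − (Σy)² = 749 − 745.29 = 3.71
r = -30.11 / √(732.59 × 3.71) = -30.11 / 52.1336 ≈ -0.578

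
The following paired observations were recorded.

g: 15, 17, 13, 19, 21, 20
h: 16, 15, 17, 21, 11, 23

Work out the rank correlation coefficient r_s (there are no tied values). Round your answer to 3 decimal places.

-0.086

Rank g: 2, 3, 1, 4, 6, 5
Rank h: 3, 2, 4, 5, 1, 6
d = rank(g) − rank(h): -1, 1, -3, -1, 5, -1; Σd² = 38
ρ = 1 − 6Σd² / [n(n²−1)] = 1 − 6×38 / (6×35) = 1 − 228/210 ≈ -0.086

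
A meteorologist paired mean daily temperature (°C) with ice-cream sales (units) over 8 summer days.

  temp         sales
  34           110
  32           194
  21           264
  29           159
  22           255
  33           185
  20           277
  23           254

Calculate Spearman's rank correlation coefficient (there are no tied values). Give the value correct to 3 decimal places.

Rank temp: 8, 6, 2, 5, 3, 7, 1, 4
Rank sales: 1, 4, 7, 2, 6, 3, 8, 5
d = rank(temp) − rank(sales): 7, 2, -5, 3, -3, 4, -7, -1; Σd² = 162
ρ = 1 − 6Σd² / [n(n²−1)] = 1 − 6×162 / (8×63) = 1 − 972/504 ≈ -0.929

-0.929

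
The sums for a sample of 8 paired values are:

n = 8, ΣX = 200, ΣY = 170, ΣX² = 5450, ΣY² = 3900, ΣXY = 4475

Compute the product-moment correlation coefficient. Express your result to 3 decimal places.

r = (nΣXY − ΣXΣY) / √[(nΣX² − (ΣX)²)(nΣY² − (ΣY)²)]
Numerator: 8×4475 − 200×170 = 1800
Denominator: √[(43600 − 40000)(31200 − 28900)] = √[3600 × 2300] = 2877.4989
r = 1800 / 2877.4989 ≈ 0.626

0.626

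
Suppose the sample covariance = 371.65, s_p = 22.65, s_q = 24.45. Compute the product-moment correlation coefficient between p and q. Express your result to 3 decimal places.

r = Cov(p,q) / (s_p · s_q) = 371.65 / (22.65 × 24.45)
  = 371.65 / 553.7925 ≈ 0.671

0.671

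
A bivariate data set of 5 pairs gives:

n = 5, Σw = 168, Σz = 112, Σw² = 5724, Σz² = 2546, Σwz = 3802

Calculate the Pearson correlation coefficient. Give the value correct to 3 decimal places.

r = (nΣwz − ΣwΣz) / √[(nΣw² − (Σw)²)(nΣz² − (Σz)²)]
Numerator: 5×3802 − 168×112 = 194
Denominator: √[(28620 − 28224)(12730 − 12544)] = √[396 × 186] = 271.3964
r = 194 / 271.3964 ≈ 0.715

0.715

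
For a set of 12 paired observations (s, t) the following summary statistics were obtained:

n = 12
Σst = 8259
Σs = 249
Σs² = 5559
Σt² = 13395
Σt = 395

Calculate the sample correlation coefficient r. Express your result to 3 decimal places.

r = (nΣst − ΣsΣt) / √[(nΣs² − (Σs)²)(nΣt² − (Σt)²)]
Numerator: 12×8259 − 249×395 = 753
Denominator: √[(66708 − 62001)(160740 − 156025)] = √[4707 × 4715] = 4710.9983
r = 753 / 4710.9983 ≈ 0.160

0.160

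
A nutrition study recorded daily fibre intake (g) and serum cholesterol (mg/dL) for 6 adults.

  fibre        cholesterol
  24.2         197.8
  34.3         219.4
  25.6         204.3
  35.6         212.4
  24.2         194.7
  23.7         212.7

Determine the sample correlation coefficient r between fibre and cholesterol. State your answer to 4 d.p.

n = 6, Σx = 167.6, Σy = 1241.3, Σx² = 4832.18, Σy² = 257262.83, Σxy = 34856.43
nΣxy − ΣxΣy = 209138.58 − 208041.88 = 1096.7
nΣx² − (Σx)² = 28993.08 − 28089.76 = 903.32; nΣy² − (Σy)² = 1543576.98 − 1540825.69 = 2751.29
r = 1096.7 / √(903.32 × 2751.29) = 1096.7 / 1576.4819 ≈ 0.6957

0.6957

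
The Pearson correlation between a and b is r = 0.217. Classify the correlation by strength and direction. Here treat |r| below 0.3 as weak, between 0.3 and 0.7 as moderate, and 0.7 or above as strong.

r = 0.217 > 0 so the relationship is positive.
|r| = 0.217, which falls in the weak range.

weak positive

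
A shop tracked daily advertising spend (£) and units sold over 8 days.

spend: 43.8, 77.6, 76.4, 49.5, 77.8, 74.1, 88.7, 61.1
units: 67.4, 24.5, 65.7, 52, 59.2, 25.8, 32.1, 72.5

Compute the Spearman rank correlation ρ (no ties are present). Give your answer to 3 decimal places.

Rank spend: 1, 6, 5, 2, 7, 4, 8, 3
Rank units: 7, 1, 6, 4, 5, 2, 3, 8
d = rank(spend) − rank(units): -6, 5, -1, -2, 2, 2, 5, -5; Σd² = 124
ρ = 1 − 6Σd² / [n(n²−1)] = 1 − 6×124 / (8×63) = 1 − 744/504 ≈ -0.476

-0.476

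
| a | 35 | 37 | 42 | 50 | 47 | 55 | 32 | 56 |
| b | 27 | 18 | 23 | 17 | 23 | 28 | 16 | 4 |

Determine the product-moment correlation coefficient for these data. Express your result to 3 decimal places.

n = 8, Σa = 354, Σb = 156, Σa² = 16252, Σb² = 3456, Σab = 6784
nΣab − ΣaΣb = 54272 − 55224 = -952
nΣa² − (Σa)² = 130016 − 125316 = 4700; nΣb² − (Σb)² = 27648 − 24336 = 3312
r = -952 / √(4700 × 3312) = -952 / 3945.4277 ≈ -0.241

-0.241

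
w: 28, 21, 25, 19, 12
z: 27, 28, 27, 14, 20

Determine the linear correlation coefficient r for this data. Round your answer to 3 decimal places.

n = 5, Σw = 105, Σz = 116, Σw² = 2355, Σz² = 2838, Σwz = 2525
nΣwz − ΣwΣz = 12625 − 12180 = 445
nΣw² − (Σw)² = 11775 − 11025 = 750; nΣz² − (Σz)² = 14190 − 13456 = 734
r = 445 / √(750 × 734) = 445 / 741.9569 ≈ 0.600

0.600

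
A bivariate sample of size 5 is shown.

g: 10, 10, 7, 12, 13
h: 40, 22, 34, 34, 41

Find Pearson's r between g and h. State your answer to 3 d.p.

n = 5, Σg = 52, Σh = 171, Σg² = 562, Σh² = 6077, Σgh = 1799
nΣgh − ΣgΣh = 8995 − 8892 = 103
nΣg² − (Σg)² = 2810 − 2704 = 106; nΣh² − (Σh)² = 30385 − 29241 = 1144
r = 103 / √(106 × 1144) = 103 / 348.2298 ≈ 0.296

0.296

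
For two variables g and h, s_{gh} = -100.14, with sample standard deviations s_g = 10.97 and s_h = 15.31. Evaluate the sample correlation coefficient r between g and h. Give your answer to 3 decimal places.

r = Cov(g,h) / (s_g · s_h) = -100.14 / (10.97 × 15.31)
  = -100.14 / 167.9507 ≈ -0.596

-0.596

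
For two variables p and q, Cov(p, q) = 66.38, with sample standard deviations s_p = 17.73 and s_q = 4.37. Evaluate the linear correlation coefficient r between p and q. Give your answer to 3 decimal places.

r = Cov(p,q) / (s_p · s_q) = 66.38 / (17.73 × 4.37)
  = 66.38 / 77.4801 ≈ 0.857

0.857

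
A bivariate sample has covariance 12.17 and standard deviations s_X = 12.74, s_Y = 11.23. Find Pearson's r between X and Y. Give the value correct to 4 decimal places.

0.0851

r = Cov(X,Y) / (s_X · s_Y) = 12.17 / (12.74 × 11.23)
  = 12.17 / 143.0702 ≈ 0.0851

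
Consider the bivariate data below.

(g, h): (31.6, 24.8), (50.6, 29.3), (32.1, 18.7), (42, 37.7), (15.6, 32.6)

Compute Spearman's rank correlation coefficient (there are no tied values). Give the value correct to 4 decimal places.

0.1000

Rank g: 2, 5, 3, 4, 1
Rank h: 2, 3, 1, 5, 4
d = rank(g) − rank(h): 0, 2, 2, -1, -3; Σd² = 18
ρ = 1 − 6Σd² / [n(n²−1)] = 1 − 6×18 / (5×24) = 1 − 108/120 ≈ 0.1000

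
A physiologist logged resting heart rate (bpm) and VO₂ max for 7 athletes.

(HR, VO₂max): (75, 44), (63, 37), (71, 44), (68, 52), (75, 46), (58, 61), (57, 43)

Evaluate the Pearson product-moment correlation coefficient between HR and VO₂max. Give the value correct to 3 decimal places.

n = 7, Σx = 467, Σy = 327, Σx² = 31497, Σy² = 15631, Σxy = 21730
nΣxy − ΣxΣy = 152110 − 152709 = -599
nΣx² − (Σx)² = 220479 − 218089 = 2390; nΣy² − (Σy)² = 109417 − 106929 = 2488
r = -599 / √(2390 × 2488) = -599 / 2438.5077 ≈ -0.246

-0.246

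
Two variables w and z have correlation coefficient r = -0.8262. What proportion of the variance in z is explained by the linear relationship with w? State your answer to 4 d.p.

r² = (-0.8262)² = 0.6826

0.6826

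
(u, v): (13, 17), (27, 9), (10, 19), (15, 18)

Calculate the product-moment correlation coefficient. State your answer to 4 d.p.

n = 4, Σu = 65, Σv = 63, Σu² = 1223, Σv² = 1055, Σuv = 924
nΣuv − ΣuΣv = 3696 − 4095 = -399
nΣu² − (Σu)² = 4892 − 4225 = 667; nΣv² − (Σv)² = 4220 − 3969 = 251
r = -399 / √(667 × 251) = -399 / 409.1662 ≈ -0.9752

-0.9752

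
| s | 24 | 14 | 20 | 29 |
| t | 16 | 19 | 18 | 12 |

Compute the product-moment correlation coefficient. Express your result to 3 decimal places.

n = 4, Σs = 87, Σt = 65, Σs² = 2013, Σt² = 1085, Σst = 1358
nΣst − ΣsΣt = 5432 − 5655 = -223
nΣs² − (Σs)² = 8052 − 7569 = 483; nΣt² − (Σt)² = 4340 − 4225 = 115
r = -223 / √(483 × 115) = -223 / 235.6799 ≈ -0.946

-0.946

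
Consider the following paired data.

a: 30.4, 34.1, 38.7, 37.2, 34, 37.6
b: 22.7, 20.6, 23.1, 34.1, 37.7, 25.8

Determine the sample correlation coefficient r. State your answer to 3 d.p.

n = 6, Σa = 212, Σb = 164, Σa² = 7538.26, Σb² = 4723, Σab = 5806.91
nΣab − ΣaΣb = 34841.46 − 34768 = 73.46
nΣa² − (Σa)² = 45229.56 − 44944 = 285.56; nΣb² − (Σb)² = 28338 − 26896 = 1442
r = 73.46 / √(285.56 × 1442) = 73.46 / 641.6989 ≈ 0.114

0.114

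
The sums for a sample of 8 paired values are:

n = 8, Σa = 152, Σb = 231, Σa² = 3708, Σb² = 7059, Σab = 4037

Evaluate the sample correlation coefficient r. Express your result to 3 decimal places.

r = (nΣab − ΣaΣb) / √[(nΣa² − (Σa)²)(nΣb² − (Σb)²)]
Numerator: 8×4037 − 152×231 = -2816
Denominator: √[(29664 − 23104)(56472 − 53361)] = √[6560 × 3111] = 4517.5392
r = -2816 / 4517.5392 ≈ -0.623

-0.623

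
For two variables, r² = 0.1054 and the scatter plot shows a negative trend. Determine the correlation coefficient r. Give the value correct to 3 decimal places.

-0.325

|r| = √0.1054 = 0.325
The association is negative, so r = −0.325.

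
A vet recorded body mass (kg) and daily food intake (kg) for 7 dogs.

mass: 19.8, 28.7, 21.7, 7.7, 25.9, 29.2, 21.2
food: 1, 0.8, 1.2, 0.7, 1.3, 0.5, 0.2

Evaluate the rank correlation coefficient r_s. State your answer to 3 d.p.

0.036

Rank mass: 2, 6, 4, 1, 5, 7, 3
Rank food: 5, 4, 6, 3, 7, 2, 1
d = rank(mass) − rank(food): -3, 2, -2, -2, -2, 5, 2; Σd² = 54
ρ = 1 − 6Σd² / [n(n²−1)] = 1 − 6×54 / (7×48) = 1 − 324/336 ≈ 0.036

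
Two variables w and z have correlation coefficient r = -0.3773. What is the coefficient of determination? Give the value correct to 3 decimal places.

r² = (-0.3773)² = 0.142

0.142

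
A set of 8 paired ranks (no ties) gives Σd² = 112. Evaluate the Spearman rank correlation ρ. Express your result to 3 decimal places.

ρ = 1 − 6Σd² / [n(n²−1)] = 1 − 6×112 / (8×63)
  = 1 − 672/504 = 1 − 1.3333 ≈ -0.333

-0.333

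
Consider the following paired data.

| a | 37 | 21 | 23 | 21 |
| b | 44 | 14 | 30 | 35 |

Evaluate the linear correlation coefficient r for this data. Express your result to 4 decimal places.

0.7221

n = 4, Σa = 102, Σb = 123, Σa² = 2780, Σb² = 4257, Σab = 3347
nΣab − ΣaΣb = 13388 − 12546 = 842
nΣa² − (Σa)² = 11120 − 10404 = 716; nΣb² − (Σb)² = 17028 − 15129 = 1899
r = 842 / √(716 × 1899) = 842 / 1166.0549 ≈ 0.7221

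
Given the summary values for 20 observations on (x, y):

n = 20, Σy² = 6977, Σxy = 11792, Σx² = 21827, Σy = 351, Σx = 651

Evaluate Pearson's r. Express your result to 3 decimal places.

0.509

r = (nΣxy − ΣxΣy) / √[(nΣx² − (Σx)²)(nΣy² − (Σy)²)]
Numerator: 20×11792 − 651×351 = 7339
Denominator: √[(436540 − 423801)(139540 − 123201)] = √[12739 × 16339] = 14427.1453
r = 7339 / 14427.1453 ≈ 0.509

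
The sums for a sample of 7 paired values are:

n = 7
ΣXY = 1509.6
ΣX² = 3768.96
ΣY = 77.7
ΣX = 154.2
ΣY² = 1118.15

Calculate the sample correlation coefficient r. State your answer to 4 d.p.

-0.6549

r = (nΣXY − ΣXΣY) / √[(nΣX² − (ΣX)²)(nΣY² − (ΣY)²)]
Numerator: 7×1509.6 − 154.2×77.7 = -1414.14
Denominator: √[(26382.72 − 23777.64)(7827.05 − 6037.29)] = √[2605.08 × 1789.76] = 2159.2749
r = -1414.14 / 2159.2749 ≈ -0.6549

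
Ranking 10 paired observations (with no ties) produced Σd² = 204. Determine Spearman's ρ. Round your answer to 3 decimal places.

-0.236

ρ = 1 − 6Σd² / [n(n²−1)] = 1 − 6×204 / (10×99)
  = 1 − 1224/990 = 1 − 1.2364 ≈ -0.236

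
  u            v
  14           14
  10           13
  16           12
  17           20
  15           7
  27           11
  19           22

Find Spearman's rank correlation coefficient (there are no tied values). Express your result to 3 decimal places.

Rank u: 2, 1, 4, 5, 3, 7, 6
Rank v: 5, 4, 3, 6, 1, 2, 7
d = rank(u) − rank(v): -3, -3, 1, -1, 2, 5, -1; Σd² = 50
ρ = 1 − 6Σd² / [n(n²−1)] = 1 − 6×50 / (7×48) = 1 − 300/336 ≈ 0.107

0.107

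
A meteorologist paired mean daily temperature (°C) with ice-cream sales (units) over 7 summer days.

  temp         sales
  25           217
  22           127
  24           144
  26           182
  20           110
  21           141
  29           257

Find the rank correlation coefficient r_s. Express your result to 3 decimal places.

Rank temp: 5, 3, 4, 6, 1, 2, 7
Rank sales: 6, 2, 4, 5, 1, 3, 7
d = rank(temp) − rank(sales): -1, 1, 0, 1, 0, -1, 0; Σd² = 4
ρ = 1 − 6Σd² / [n(n²−1)] = 1 − 6×4 / (7×48) = 1 − 24/336 ≈ 0.929

0.929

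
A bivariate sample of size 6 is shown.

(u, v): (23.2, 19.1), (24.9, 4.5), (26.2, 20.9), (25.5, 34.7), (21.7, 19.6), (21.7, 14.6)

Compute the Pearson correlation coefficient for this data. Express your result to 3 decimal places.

n = 6, Σu = 143.2, Σv = 113.4, Σu² = 3436.72, Σv² = 2623.28, Σuv = 2729.74
nΣuv − ΣuΣv = 16378.44 − 16238.88 = 139.56
nΣu² − (Σu)² = 20620.32 − 20506.24 = 114.08; nΣv² − (Σv)² = 15739.68 − 12859.56 = 2880.12
r = 139.56 / √(114.08 × 2880.12) = 139.56 / 573.2051 ≈ 0.243

0.243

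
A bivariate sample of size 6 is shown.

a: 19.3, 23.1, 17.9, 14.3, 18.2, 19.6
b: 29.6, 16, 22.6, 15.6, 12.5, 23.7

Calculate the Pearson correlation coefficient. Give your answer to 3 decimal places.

n = 6, Σa = 112.4, Σb = 120, Σa² = 2146.4, Σb² = 2604.22, Σab = 2260.52
nΣab − ΣaΣb = 13563.12 − 13488 = 75.12
nΣa² − (Σa)² = 12878.4 − 12633.76 = 244.64; nΣb² − (Σb)² = 15625.32 − 14400 = 1225.32
r = 75.12 / √(244.64 × 1225.32) = 75.12 / 547.5055 ≈ 0.137

0.137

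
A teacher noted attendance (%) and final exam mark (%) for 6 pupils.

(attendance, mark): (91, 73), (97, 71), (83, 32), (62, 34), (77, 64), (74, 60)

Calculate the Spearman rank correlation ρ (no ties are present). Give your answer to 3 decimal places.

0.600

Rank attendance: 5, 6, 4, 1, 3, 2
Rank mark: 6, 5, 1, 2, 4, 3
d = rank(attendance) − rank(mark): -1, 1, 3, -1, -1, -1; Σd² = 14
ρ = 1 − 6Σd² / [n(n²−1)] = 1 − 6×14 / (6×35) = 1 − 84/210 ≈ 0.600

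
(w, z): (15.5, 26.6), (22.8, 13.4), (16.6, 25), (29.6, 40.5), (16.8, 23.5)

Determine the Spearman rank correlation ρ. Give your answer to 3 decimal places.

Rank w: 1, 4, 2, 5, 3
Rank z: 4, 1, 3, 5, 2
d = rank(w) − rank(z): -3, 3, -1, 0, 1; Σd² = 20
ρ = 1 − 6Σd² / [n(n²−1)] = 1 − 6×20 / (5×24) = 1 − 120/120 ≈ 0.000

0.000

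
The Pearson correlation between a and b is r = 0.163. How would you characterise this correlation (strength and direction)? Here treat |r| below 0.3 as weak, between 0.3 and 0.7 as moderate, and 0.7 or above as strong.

r = 0.163 > 0 so the relationship is positive.
|r| = 0.163, which falls in the weak range.

weak positive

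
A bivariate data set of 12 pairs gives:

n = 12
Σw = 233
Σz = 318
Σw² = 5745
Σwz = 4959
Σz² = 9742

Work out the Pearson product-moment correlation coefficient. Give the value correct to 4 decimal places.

r = (nΣwz − ΣwΣz) / √[(nΣw² − (Σw)²)(nΣz² − (Σz)²)]
Numerator: 12×4959 − 233×318 = -14586
Denominator: √[(68940 − 54289)(116904 − 101124)] = √[14651 × 15780] = 15205.0248
r = -14586 / 15205.0248 ≈ -0.9593

-0.9593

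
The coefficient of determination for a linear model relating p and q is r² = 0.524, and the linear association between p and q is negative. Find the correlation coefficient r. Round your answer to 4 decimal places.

|r| = √0.524 = 0.7239
The association is negative, so r = −0.7239.

-0.7239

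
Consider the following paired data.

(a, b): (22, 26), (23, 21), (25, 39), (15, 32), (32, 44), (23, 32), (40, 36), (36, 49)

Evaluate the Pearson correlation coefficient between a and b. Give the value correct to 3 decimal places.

0.611

n = 8, Σa = 216, Σb = 279, Σa² = 6312, Σb² = 10319, Σab = 7858
nΣab − ΣaΣb = 62864 − 60264 = 2600
nΣa² − (Σa)² = 50496 − 46656 = 3840; nΣb² − (Σb)² = 82552 − 77841 = 4711
r = 2600 / √(3840 × 4711) = 2600 / 4253.2623 ≈ 0.611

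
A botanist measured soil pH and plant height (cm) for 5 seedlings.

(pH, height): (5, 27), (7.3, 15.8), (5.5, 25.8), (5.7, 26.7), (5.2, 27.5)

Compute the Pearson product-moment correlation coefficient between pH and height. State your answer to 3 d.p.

-0.968

n = 5, Σx = 28.7, Σy = 122.8, Σx² = 168.07, Σy² = 3113.42, Σxy = 687.43
nΣxy − ΣxΣy = 3437.15 − 3524.36 = -87.21
nΣx² − (Σx)² = 840.35 − 823.69 = 16.66; nΣy² − (Σy)² = 15567.1 − 15079.84 = 487.26
r = -87.21 / √(16.66 × 487.26) = -87.21 / 90.0986 ≈ -0.968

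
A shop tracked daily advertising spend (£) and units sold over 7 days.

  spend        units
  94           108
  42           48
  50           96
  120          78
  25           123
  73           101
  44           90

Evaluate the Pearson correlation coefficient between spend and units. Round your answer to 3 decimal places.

-0.100

n = 7, Σx = 448, Σy = 644, Σx² = 35390, Σy² = 62698, Σxy = 40736
nΣxy − ΣxΣy = 285152 − 288512 = -3360
nΣx² − (Σx)² = 247730 − 200704 = 47026; nΣy² − (Σy)² = 438886 − 414736 = 24150
r = -3360 / √(47026 × 24150) = -3360 / 33699.8205 ≈ -0.100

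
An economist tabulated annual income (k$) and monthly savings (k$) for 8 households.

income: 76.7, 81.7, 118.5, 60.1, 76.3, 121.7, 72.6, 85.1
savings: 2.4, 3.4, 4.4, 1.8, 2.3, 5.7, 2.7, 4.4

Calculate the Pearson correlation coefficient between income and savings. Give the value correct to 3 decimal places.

n = 8, Σx = 692.7, Σy = 27.1, Σx² = 63357.39, Σy² = 104.35, Σxy = 2531.08
nΣxy − ΣxΣy = 20248.64 − 18772.17 = 1476.47
nΣx² − (Σx)² = 506859.12 − 479833.29 = 27025.83; nΣy² − (Σy)² = 834.8 − 734.41 = 100.39
r = 1476.47 / √(27025.83 × 100.39) = 1476.47 / 1647.1561 ≈ 0.896

0.896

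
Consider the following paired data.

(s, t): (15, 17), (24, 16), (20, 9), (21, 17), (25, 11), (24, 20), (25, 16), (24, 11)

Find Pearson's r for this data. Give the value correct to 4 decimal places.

n = 8, Σs = 178, Σt = 117, Σs² = 4044, Σt² = 1813, Σst = 2595
nΣst − ΣsΣt = 20760 − 20826 = -66
nΣs² − (Σs)² = 32352 − 31684 = 668; nΣt² − (Σt)² = 14504 − 13689 = 815
r = -66 / √(668 × 815) = -66 / 737.8482 ≈ -0.0894

-0.0894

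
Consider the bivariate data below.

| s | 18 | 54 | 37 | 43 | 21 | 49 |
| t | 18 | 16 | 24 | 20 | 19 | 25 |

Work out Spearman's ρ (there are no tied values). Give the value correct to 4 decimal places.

0.0857

Rank s: 1, 6, 3, 4, 2, 5
Rank t: 2, 1, 5, 4, 3, 6
d = rank(s) − rank(t): -1, 5, -2, 0, -1, -1; Σd² = 32
ρ = 1 − 6Σd² / [n(n²−1)] = 1 − 6×32 / (6×35) = 1 − 192/210 ≈ 0.0857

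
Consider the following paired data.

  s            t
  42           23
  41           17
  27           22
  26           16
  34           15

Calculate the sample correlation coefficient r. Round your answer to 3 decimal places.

0.192

n = 5, Σs = 170, Σt = 93, Σs² = 6006, Σt² = 1783, Σst = 3183
nΣst − ΣsΣt = 15915 − 15810 = 105
nΣs² − (Σs)² = 30030 − 28900 = 1130; nΣt² − (Σt)² = 8915 − 8649 = 266
r = 105 / √(1130 × 266) = 105 / 548.2518 ≈ 0.192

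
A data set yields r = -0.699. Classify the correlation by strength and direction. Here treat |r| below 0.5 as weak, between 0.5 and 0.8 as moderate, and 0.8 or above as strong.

r = -0.699 < 0 so the relationship is negative.
|r| = 0.699, which falls in the moderate range.

moderate negative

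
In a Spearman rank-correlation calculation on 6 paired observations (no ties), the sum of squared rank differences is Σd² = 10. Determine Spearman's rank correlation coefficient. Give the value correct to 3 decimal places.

0.714

ρ = 1 − 6Σd² / [n(n²−1)] = 1 − 6×10 / (6×35)
  = 1 − 60/210 = 1 − 0.2857 ≈ 0.714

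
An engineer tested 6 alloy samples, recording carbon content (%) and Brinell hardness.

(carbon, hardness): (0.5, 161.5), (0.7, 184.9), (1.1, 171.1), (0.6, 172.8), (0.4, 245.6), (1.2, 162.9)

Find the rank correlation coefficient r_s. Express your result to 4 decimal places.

Rank carbon: 2, 4, 5, 3, 1, 6
Rank hardness: 1, 5, 3, 4, 6, 2
d = rank(carbon) − rank(hardness): 1, -1, 2, -1, -5, 4; Σd² = 48
ρ = 1 − 6Σd² / [n(n²−1)] = 1 − 6×48 / (6×35) = 1 − 288/210 ≈ -0.3714

-0.3714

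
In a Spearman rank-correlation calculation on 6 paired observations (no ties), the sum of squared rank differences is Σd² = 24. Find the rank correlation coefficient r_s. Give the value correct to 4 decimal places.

0.3143

ρ = 1 − 6Σd² / [n(n²−1)] = 1 − 6×24 / (6×35)
  = 1 − 144/210 = 1 − 0.68571 ≈ 0.3143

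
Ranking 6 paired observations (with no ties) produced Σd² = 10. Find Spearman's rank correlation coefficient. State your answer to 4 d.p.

ρ = 1 − 6Σd² / [n(n²−1)] = 1 − 6×10 / (6×35)
  = 1 − 60/210 = 1 − 0.28571 ≈ 0.7143

0.7143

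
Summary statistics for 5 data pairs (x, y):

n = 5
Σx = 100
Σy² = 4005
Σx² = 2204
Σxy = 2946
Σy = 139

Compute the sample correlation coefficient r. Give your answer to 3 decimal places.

0.979

r = (nΣxy − ΣxΣy) / √[(nΣx² − (Σx)²)(nΣy² − (Σy)²)]
Numerator: 5×2946 − 100×139 = 830
Denominator: √[(11020 − 10000)(20025 − 19321)] = √[1020 × 704] = 847.3960
r = 830 / 847.3960 ≈ 0.979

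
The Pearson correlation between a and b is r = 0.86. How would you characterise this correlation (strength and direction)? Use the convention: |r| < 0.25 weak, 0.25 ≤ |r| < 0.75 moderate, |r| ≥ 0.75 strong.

r = 0.86 > 0 so the relationship is positive.
|r| = 0.86, which falls in the strong range.

strong positive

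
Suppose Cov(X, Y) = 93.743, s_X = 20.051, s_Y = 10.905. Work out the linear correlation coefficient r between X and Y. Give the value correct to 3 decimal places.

0.429

r = Cov(X,Y) / (s_X · s_Y) = 93.743 / (20.051 × 10.905)
  = 93.743 / 218.6562 ≈ 0.429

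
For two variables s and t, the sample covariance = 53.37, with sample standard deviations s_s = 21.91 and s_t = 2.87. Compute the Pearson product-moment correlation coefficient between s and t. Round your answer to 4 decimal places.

0.8487

r = Cov(s,t) / (s_s · s_t) = 53.37 / (21.91 × 2.87)
  = 53.37 / 62.8817 ≈ 0.8487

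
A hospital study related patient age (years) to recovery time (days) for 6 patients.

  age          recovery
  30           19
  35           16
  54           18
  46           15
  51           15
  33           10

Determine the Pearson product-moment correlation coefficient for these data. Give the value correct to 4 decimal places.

0.1725

n = 6, Σx = 249, Σy = 93, Σx² = 10847, Σy² = 1491, Σxy = 3887
nΣxy − ΣxΣy = 23322 − 23157 = 165
nΣx² − (Σx)² = 65082 − 62001 = 3081; nΣy² − (Σy)² = 8946 − 8649 = 297
r = 165 / √(3081 × 297) = 165 / 956.5861 ≈ 0.1725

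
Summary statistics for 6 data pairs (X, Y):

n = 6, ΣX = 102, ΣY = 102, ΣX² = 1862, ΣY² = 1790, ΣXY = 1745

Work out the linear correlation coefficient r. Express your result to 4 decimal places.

0.1299

r = (nΣXY − ΣXΣY) / √[(nΣX² − (ΣX)²)(nΣY² − (ΣY)²)]
Numerator: 6×1745 − 102×102 = 66
Denominator: √[(11172 − 10404)(10740 − 10404)] = √[768 × 336] = 507.9843
r = 66 / 507.9843 ≈ 0.1299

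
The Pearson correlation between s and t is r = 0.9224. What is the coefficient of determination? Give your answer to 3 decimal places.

r² = (0.9224)² = 0.851

0.851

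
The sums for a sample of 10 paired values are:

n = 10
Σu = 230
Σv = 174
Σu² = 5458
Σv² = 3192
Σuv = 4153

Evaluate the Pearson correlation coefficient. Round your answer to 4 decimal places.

0.9086

r = (nΣuv − ΣuΣv) / √[(nΣu² − (Σu)²)(nΣv² − (Σv)²)]
Numerator: 10×4153 − 230×174 = 1510
Denominator: √[(54580 − 52900)(31920 − 30276)] = √[1680 × 1644] = 1661.9025
r = 1510 / 1661.9025 ≈ 0.9086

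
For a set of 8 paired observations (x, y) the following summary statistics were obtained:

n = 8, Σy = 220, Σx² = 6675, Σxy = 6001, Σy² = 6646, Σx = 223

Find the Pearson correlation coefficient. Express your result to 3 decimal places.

r = (nΣxy − ΣxΣy) / √[(nΣx² − (Σx)²)(nΣy² − (Σy)²)]
Numerator: 8×6001 − 223×220 = -1052
Denominator: √[(53400 − 49729)(53168 − 48400)] = √[3671 × 4768] = 4183.6979
r = -1052 / 4183.6979 ≈ -0.251

-0.251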